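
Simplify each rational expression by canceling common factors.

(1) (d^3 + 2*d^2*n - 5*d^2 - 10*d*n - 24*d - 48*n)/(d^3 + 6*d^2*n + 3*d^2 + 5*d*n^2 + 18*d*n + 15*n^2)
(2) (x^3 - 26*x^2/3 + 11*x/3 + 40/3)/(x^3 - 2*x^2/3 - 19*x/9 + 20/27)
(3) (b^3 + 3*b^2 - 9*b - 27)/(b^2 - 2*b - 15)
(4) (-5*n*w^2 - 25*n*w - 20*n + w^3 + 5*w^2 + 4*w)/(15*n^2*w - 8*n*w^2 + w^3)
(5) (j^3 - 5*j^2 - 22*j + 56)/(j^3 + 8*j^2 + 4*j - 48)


(1) = (d^2 + 2*d*n - 8*d - 16*n)/(d^2 + 6*d*n + 5*n^2)
(2) = (9*x^2 - 63*x - 72)/(9*x^2 + 9*x - 4)
(3) = (b^2 - 9)/(b - 5)
(4) = (w^2 + 5*w + 4)/(-3*n*w + w^2)
(5) = (j - 7)/(j + 6)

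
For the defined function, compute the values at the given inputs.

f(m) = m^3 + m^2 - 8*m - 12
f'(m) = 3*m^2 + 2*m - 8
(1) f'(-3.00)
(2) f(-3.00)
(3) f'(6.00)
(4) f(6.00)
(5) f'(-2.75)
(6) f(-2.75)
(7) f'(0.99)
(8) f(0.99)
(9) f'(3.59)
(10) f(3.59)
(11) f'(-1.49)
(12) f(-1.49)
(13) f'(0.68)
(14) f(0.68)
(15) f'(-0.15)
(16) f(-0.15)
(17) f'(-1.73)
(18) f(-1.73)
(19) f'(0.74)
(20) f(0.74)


(1) = 13.00
(2) = -6.00
(3) = 112.00
(4) = 192.00
(5) = 9.19
(6) = -3.23
(7) = -3.08
(8) = -17.97
(9) = 37.84
(10) = 18.44
(11) = -4.32
(12) = -1.17
(13) = -5.25
(14) = -16.66
(15) = -8.23
(16) = -10.78
(17) = -2.48
(18) = -0.34
(19) = -4.88
(20) = -16.97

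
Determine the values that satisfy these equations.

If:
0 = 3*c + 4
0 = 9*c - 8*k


Then:
c = -4/3
k = -3/2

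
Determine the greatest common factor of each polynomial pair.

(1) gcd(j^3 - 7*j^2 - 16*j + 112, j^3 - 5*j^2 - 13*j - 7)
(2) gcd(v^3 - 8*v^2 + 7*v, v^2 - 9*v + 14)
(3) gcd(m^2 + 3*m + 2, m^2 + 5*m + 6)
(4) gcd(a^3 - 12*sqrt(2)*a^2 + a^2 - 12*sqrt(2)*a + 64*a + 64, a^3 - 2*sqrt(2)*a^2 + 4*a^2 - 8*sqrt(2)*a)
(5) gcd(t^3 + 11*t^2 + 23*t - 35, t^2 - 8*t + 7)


(1) = gcd((j - 7)*(j - 4)*(j + 4), (j - 7)*(j + 1)^2) = j - 7
(2) = v - 7
(3) = m + 2
(4) = 1
(5) = gcd((t - 1)*(t + 5)*(t + 7), (t - 7)*(t - 1)) = t - 1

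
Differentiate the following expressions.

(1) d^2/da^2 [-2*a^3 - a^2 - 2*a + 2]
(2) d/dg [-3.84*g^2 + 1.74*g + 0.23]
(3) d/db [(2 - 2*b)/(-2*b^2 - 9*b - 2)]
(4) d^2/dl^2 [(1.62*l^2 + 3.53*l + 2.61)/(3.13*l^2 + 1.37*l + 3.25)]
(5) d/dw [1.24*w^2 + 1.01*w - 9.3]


(1) = -12*a - 2
(2) = 1.74 - 7.68*g
(3) = 2*(-2*b^2 + 4*b + 11)/(4*b^4 + 36*b^3 + 89*b^2 + 36*b + 4)
(4) = (55.27267*l^3 + 54.542754*l^2 - 148.301904*l - 40.515182)/(30.664297*l^6 + 40.265259*l^5 + 113.143866*l^4 + 86.189303*l^3 + 117.48165*l^2 + 43.411875*l + 34.328125)
(5) = 2.48*w + 1.01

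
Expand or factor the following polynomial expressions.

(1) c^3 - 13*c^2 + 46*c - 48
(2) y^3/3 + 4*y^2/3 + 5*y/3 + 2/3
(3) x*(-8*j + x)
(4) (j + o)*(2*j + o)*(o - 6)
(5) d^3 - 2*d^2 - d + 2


(1) = (c - 8)*(c - 3)*(c - 2)
(2) = (y/3 + 1/3)*(y + 1)*(y + 2)
(3) = -8*j*x + x^2
(4) = 2*j^2*o - 12*j^2 + 3*j*o^2 - 18*j*o + o^3 - 6*o^2
(5) = (d - 2)*(d - 1)*(d + 1)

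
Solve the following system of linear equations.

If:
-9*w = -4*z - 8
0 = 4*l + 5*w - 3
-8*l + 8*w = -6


Then:
l = 3/4
w = 0
z = -2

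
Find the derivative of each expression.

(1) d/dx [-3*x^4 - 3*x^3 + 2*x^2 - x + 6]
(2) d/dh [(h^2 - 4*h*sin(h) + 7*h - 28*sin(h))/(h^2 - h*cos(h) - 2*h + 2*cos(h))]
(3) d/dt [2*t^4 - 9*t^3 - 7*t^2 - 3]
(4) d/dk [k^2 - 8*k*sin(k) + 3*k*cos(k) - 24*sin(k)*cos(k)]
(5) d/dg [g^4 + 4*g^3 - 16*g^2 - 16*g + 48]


(1) = -12*x^3 - 9*x^2 + 4*x - 1
(2) = (-h^3*sin(h) - 4*h^3*cos(h) - h^2*sin(h) - 21*h^2*cos(h) - 5*h^2 + 70*h*sin(h) + 60*h*cos(h) + 20*h - 56*sin(h) - 18*sin(2*h) + 14*cos(h) - 56)/((h - 2)^2*(h - cos(h))^2)
(3) = t*(8*t^2 - 27*t - 14)
(4) = -3*k*sin(k) - 8*k*cos(k) + 2*k - 8*sin(k) + 3*cos(k) - 24*cos(2*k)
(5) = 4*g^3 + 12*g^2 - 32*g - 16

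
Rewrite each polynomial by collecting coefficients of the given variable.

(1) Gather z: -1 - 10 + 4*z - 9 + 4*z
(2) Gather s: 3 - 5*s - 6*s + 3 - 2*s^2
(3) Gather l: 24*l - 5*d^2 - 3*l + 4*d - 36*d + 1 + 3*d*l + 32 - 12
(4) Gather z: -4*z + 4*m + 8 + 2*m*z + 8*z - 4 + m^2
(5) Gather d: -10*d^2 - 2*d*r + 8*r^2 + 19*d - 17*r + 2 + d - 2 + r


(1) = 8*z - 20
(2) = -2*s^2 - 11*s + 6
(3) = -5*d^2 - 32*d + l*(3*d + 21) + 21
(4) = m^2 + 4*m + z*(2*m + 4) + 4
(5) = -10*d^2 + d*(20 - 2*r) + 8*r^2 - 16*r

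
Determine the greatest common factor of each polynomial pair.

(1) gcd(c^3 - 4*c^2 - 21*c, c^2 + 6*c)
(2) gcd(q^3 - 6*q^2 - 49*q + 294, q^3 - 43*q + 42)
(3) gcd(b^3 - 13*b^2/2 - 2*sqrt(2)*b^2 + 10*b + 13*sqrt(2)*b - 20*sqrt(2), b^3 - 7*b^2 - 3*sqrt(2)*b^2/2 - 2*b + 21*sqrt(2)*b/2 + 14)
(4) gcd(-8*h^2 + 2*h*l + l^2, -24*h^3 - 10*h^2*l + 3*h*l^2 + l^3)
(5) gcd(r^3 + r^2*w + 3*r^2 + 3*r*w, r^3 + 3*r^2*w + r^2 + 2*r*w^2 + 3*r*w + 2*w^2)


(1) = gcd(c*(c - 7)*(c + 3), c*(c + 6)) = c
(2) = gcd((q - 7)*(q - 6)*(q + 7), (q - 6)*(q - 1)*(q + 7)) = q^2 + q - 42
(3) = b - 2*sqrt(2)
(4) = 4*h + l
(5) = gcd(r*(r + 3)*(r + w), (r + 1)*(r + w)*(r + 2*w)) = r + w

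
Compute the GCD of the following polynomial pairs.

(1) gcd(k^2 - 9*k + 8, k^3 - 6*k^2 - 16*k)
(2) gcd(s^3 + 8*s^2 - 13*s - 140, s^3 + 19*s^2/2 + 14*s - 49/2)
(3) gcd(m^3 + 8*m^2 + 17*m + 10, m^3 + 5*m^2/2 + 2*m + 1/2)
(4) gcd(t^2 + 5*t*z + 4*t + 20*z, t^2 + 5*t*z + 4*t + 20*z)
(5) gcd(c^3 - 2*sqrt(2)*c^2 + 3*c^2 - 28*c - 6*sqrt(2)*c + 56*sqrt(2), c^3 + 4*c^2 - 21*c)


(1) = k - 8
(2) = s + 7
(3) = m + 1
(4) = t^2 + 5*t*z + 4*t + 20*z
(5) = c + 7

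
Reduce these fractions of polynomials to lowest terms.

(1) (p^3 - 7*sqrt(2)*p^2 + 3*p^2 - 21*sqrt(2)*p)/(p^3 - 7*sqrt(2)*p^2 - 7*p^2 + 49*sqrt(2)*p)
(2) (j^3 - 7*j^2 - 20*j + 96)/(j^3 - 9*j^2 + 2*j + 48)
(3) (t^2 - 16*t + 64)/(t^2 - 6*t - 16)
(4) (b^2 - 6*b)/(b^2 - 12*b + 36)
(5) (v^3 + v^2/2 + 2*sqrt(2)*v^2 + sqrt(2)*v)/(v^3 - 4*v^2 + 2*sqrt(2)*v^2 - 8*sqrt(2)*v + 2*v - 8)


(1) = (p + 3)/(p - 7)
(2) = (j + 4)/(j + 2)
(3) = (t - 8)/(t + 2)
(4) = b/(b - 6)
(5) = (2*v^3 + v^2*(1 + 4*sqrt(2)) + 2*sqrt(2)*v)/(2*v^3 + v^2*(-8 + 4*sqrt(2)) + v*(4 - 16*sqrt(2)) - 16)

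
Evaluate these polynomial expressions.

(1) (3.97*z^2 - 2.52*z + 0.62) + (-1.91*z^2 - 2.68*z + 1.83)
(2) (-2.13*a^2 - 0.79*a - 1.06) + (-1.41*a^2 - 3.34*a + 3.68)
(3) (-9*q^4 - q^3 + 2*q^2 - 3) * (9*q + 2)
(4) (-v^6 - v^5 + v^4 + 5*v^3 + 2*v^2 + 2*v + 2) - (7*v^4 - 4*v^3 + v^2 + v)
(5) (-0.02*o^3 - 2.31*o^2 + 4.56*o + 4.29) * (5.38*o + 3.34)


(1) = 2.06*z^2 - 5.2*z + 2.45
(2) = -3.54*a^2 - 4.13*a + 2.62
(3) = -81*q^5 - 27*q^4 + 16*q^3 + 4*q^2 - 27*q - 6
(4) = -v^6 - v^5 - 6*v^4 + 9*v^3 + v^2 + v + 2
(5) = -0.1076*o^4 - 12.4946*o^3 + 16.8174*o^2 + 38.3106*o + 14.3286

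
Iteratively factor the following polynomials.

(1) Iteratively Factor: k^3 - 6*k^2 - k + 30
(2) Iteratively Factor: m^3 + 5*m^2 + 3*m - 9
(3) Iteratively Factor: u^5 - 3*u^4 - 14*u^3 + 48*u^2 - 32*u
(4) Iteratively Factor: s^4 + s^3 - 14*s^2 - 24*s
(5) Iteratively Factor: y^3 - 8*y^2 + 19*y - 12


(1) = (k + 2)*(k^2 - 8*k + 15) = (k - 3)*(k + 2)*(k - 5)
(2) = (m - 1)*(m^2 + 6*m + 9) = (m - 1)*(m + 3)*(m + 3)
(3) = (u - 4)*(u^4 + u^3 - 10*u^2 + 8*u) = (u - 4)*(u + 4)*(u^3 - 3*u^2 + 2*u) = (u - 4)*(u - 2)*(u + 4)*(u^2 - u) = u*(u - 4)*(u - 2)*(u + 4)*(u - 1)
(4) = (s)*(s^3 + s^2 - 14*s - 24) = s*(s - 4)*(s^2 + 5*s + 6) = s*(s - 4)*(s + 2)*(s + 3)
(5) = (y - 1)*(y^2 - 7*y + 12) = (y - 4)*(y - 1)*(y - 3)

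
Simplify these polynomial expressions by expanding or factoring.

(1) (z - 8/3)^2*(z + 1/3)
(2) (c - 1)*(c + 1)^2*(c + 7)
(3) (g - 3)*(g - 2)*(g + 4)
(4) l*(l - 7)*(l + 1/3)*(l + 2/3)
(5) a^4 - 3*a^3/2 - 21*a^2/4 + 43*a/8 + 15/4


(1) = z^3 - 5*z^2 + 16*z/3 + 64/27
(2) = c^4 + 8*c^3 + 6*c^2 - 8*c - 7
(3) = g^3 - g^2 - 14*g + 24
(4) = l^4 - 6*l^3 - 61*l^2/9 - 14*l/9
(5) = (a - 5/2)*(a - 3/2)*(a + 1/2)*(a + 2)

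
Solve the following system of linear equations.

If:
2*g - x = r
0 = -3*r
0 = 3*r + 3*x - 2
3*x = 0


Then:
No Solution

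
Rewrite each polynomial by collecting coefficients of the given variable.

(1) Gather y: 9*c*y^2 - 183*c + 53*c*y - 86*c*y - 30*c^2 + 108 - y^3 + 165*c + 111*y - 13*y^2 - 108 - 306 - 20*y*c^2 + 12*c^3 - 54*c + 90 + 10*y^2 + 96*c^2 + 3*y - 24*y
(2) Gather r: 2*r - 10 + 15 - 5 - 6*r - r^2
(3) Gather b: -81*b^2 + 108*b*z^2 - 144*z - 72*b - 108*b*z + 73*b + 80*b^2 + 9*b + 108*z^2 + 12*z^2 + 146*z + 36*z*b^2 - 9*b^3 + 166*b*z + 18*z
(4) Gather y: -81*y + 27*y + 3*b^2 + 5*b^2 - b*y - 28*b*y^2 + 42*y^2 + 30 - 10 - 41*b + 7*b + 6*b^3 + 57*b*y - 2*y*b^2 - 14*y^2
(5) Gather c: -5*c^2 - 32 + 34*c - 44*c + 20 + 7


(1) = 12*c^3 + 66*c^2 - 72*c - y^3 + y^2*(9*c - 3) + y*(-20*c^2 - 33*c + 90) - 216
(2) = -r^2 - 4*r
(3) = -9*b^3 + b^2*(36*z - 1) + b*(108*z^2 + 58*z + 10) + 120*z^2 + 20*z
(4) = 6*b^3 + 8*b^2 - 34*b + y^2*(28 - 28*b) + y*(-2*b^2 + 56*b - 54) + 20
(5) = -5*c^2 - 10*c - 5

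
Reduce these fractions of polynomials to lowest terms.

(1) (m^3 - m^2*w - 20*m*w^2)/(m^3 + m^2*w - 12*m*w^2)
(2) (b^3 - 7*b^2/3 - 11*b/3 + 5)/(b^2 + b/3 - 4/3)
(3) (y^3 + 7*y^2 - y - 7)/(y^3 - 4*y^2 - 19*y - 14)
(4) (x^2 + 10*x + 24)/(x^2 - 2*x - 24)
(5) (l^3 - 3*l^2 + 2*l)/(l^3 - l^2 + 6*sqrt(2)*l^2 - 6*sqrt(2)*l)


(1) = (-m + 5*w)/(-m + 3*w)
(2) = (3*b^2 - 4*b - 15)/(3*b + 4)
(3) = (y^2 + 6*y - 7)/(y^2 - 5*y - 14)
(4) = (x + 6)/(x - 6)
(5) = (l - 2)/(l + 6*sqrt(2))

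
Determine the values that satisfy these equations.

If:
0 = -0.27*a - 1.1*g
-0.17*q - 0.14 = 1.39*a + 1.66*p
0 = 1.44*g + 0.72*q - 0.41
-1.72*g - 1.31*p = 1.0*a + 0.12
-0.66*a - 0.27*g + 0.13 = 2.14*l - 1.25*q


Then:
a = -0.11
g = 0.03
l = 0.39
p = -0.04
q = 0.51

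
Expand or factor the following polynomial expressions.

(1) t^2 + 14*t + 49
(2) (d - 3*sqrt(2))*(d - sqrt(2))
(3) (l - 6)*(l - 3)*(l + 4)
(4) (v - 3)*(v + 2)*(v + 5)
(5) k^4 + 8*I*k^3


(1) = (t + 7)^2
(2) = d^2 - 4*sqrt(2)*d + 6
(3) = l^3 - 5*l^2 - 18*l + 72
(4) = v^3 + 4*v^2 - 11*v - 30
(5) = k^3*(k + 8*I)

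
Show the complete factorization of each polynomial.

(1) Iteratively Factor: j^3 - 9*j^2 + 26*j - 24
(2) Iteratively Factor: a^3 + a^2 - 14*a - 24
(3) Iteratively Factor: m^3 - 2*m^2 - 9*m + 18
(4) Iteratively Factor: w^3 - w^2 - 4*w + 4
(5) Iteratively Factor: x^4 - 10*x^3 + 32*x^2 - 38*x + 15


(1) = (j - 2)*(j^2 - 7*j + 12) = (j - 4)*(j - 2)*(j - 3)
(2) = (a + 3)*(a^2 - 2*a - 8) = (a + 2)*(a + 3)*(a - 4)
(3) = (m - 2)*(m^2 - 9) = (m - 2)*(m + 3)*(m - 3)
(4) = (w - 1)*(w^2 - 4) = (w - 2)*(w - 1)*(w + 2)
(5) = (x - 1)*(x^3 - 9*x^2 + 23*x - 15) = (x - 1)^2*(x^2 - 8*x + 15) = (x - 3)*(x - 1)^2*(x - 5)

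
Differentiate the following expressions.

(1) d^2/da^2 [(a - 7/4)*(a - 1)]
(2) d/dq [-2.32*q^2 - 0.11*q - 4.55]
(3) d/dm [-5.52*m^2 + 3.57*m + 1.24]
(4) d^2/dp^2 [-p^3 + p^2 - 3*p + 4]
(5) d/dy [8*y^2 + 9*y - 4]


(1) = 2
(2) = -4.64*q - 0.11
(3) = 3.57 - 11.04*m
(4) = 2 - 6*p
(5) = 16*y + 9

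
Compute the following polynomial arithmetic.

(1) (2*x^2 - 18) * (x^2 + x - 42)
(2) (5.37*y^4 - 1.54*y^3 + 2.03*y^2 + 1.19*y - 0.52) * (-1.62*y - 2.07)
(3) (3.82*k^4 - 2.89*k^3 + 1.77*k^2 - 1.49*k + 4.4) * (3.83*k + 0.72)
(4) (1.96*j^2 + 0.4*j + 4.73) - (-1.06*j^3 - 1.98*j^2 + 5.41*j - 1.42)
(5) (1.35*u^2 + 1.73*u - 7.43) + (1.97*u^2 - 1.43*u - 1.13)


(1) = 2*x^4 + 2*x^3 - 102*x^2 - 18*x + 756
(2) = -8.6994*y^5 - 8.6211*y^4 - 0.1008*y^3 - 6.1299*y^2 - 1.6209*y + 1.0764
(3) = 14.6306*k^5 - 8.3183*k^4 + 4.6983*k^3 - 4.4323*k^2 + 15.7792*k + 3.168
(4) = 1.06*j^3 + 3.94*j^2 - 5.01*j + 6.15
(5) = 3.32*u^2 + 0.3*u - 8.56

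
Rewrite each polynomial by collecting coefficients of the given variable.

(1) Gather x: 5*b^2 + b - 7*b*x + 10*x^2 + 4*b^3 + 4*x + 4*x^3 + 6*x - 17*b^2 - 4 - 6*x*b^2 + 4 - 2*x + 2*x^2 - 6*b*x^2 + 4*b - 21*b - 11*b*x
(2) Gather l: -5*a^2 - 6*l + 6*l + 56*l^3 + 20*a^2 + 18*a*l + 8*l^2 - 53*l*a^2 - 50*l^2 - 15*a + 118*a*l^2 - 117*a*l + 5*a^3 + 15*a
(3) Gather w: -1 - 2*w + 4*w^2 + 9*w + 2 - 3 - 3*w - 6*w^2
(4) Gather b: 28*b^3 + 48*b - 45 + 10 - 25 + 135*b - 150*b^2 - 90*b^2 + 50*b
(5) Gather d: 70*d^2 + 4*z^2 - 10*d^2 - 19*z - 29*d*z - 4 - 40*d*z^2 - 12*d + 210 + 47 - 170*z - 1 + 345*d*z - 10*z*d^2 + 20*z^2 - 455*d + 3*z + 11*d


(1) = 4*b^3 - 12*b^2 - 16*b + 4*x^3 + x^2*(12 - 6*b) + x*(-6*b^2 - 18*b + 8)
(2) = 5*a^3 + 15*a^2 + 56*l^3 + l^2*(118*a - 42) + l*(-53*a^2 - 99*a)
(3) = -2*w^2 + 4*w - 2
(4) = 28*b^3 - 240*b^2 + 233*b - 60
(5) = d^2*(60 - 10*z) + d*(-40*z^2 + 316*z - 456) + 24*z^2 - 186*z + 252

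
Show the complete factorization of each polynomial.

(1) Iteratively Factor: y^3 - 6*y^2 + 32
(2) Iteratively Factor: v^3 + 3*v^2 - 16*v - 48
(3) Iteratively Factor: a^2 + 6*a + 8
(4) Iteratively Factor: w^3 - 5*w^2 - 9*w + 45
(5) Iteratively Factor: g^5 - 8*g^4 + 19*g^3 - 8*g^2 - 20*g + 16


(1) = (y - 4)*(y^2 - 2*y - 8) = (y - 4)^2*(y + 2)
(2) = (v + 3)*(v^2 - 16) = (v - 4)*(v + 3)*(v + 4)
(3) = (a + 4)*(a + 2)
(4) = (w - 5)*(w^2 - 9) = (w - 5)*(w + 3)*(w - 3)
(5) = (g - 2)*(g^4 - 6*g^3 + 7*g^2 + 6*g - 8) = (g - 4)*(g - 2)*(g^3 - 2*g^2 - g + 2) = (g - 4)*(g - 2)*(g + 1)*(g^2 - 3*g + 2) = (g - 4)*(g - 2)*(g - 1)*(g + 1)*(g - 2)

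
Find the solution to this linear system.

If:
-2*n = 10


Then:
n = -5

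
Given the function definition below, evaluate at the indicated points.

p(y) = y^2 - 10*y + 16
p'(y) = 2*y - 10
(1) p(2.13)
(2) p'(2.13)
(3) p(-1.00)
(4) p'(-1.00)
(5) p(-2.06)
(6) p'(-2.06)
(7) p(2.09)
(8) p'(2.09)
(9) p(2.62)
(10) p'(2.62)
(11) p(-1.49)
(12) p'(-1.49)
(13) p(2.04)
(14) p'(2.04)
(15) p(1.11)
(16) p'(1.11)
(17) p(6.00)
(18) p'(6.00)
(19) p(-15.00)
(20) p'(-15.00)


(1) = -0.76
(2) = -5.74
(3) = 27.00
(4) = -12.00
(5) = 40.84
(6) = -14.12
(7) = -0.53
(8) = -5.82
(9) = -3.34
(10) = -4.76
(11) = 33.12
(12) = -12.98
(13) = -0.24
(14) = -5.92
(15) = 6.13
(16) = -7.78
(17) = -8.00
(18) = 2.00
(19) = 391.00
(20) = -40.00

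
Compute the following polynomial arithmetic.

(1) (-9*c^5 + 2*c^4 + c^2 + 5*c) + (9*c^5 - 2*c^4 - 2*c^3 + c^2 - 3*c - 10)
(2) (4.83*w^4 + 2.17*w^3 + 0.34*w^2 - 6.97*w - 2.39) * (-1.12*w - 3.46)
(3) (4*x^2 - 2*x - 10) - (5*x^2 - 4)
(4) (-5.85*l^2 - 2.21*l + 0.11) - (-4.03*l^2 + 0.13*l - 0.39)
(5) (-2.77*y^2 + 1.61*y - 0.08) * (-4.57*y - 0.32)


(1) = -2*c^3 + 2*c^2 + 2*c - 10
(2) = -5.4096*w^5 - 19.1422*w^4 - 7.889*w^3 + 6.63*w^2 + 26.793*w + 8.2694
(3) = -x^2 - 2*x - 6
(4) = -1.82*l^2 - 2.34*l + 0.5
(5) = 12.6589*y^3 - 6.4713*y^2 - 0.1496*y + 0.0256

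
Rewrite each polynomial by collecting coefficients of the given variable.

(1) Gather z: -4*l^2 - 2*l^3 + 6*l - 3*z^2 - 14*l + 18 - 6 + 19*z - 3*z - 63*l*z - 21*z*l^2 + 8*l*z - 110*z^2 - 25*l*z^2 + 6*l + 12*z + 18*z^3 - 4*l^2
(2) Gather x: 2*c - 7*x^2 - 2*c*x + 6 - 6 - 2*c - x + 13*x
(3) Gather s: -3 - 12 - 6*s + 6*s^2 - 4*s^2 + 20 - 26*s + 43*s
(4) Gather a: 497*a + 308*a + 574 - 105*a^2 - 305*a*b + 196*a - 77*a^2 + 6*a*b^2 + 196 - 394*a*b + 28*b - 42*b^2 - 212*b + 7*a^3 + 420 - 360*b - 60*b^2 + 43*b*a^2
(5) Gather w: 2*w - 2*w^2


(1) = -2*l^3 - 8*l^2 - 2*l + 18*z^3 + z^2*(-25*l - 113) + z*(-21*l^2 - 55*l + 28) + 12
(2) = -7*x^2 + x*(12 - 2*c)
(3) = 2*s^2 + 11*s + 5
(4) = 7*a^3 + a^2*(43*b - 182) + a*(6*b^2 - 699*b + 1001) - 102*b^2 - 544*b + 1190
(5) = -2*w^2 + 2*w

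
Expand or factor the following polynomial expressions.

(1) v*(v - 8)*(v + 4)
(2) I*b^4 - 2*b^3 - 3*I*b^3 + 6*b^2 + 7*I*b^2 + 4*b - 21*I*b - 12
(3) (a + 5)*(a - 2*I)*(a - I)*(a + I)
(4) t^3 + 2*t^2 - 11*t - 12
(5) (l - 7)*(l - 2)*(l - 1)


(1) = v^3 - 4*v^2 - 32*v
(2) = (b - 3)*(b - I)*(b + 4*I)*(I*b + 1)
(3) = a^4 + 5*a^3 - 2*I*a^3 + a^2 - 10*I*a^2 + 5*a - 2*I*a - 10*I
(4) = (t - 3)*(t + 1)*(t + 4)
(5) = l^3 - 10*l^2 + 23*l - 14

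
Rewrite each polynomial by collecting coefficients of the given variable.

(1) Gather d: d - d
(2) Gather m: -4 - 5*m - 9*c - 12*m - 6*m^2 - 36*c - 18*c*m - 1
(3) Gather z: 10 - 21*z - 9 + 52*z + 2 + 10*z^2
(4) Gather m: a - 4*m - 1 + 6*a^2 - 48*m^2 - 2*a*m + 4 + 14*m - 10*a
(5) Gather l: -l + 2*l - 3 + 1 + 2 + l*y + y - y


(1) = 0
(2) = -45*c - 6*m^2 + m*(-18*c - 17) - 5
(3) = 10*z^2 + 31*z + 3
(4) = 6*a^2 - 9*a - 48*m^2 + m*(10 - 2*a) + 3
(5) = l*(y + 1)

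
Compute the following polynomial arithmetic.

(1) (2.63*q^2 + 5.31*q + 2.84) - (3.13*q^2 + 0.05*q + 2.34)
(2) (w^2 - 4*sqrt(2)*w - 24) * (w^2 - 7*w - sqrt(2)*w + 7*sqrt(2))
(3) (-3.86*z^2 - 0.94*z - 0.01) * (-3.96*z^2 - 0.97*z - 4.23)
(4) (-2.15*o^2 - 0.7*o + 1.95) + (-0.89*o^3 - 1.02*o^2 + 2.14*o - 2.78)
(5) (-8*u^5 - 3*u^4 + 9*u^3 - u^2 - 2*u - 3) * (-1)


(1) = -0.5*q^2 + 5.26*q + 0.5
(2) = w^4 - 5*sqrt(2)*w^3 - 7*w^3 - 16*w^2 + 35*sqrt(2)*w^2 + 24*sqrt(2)*w + 112*w - 168*sqrt(2)
(3) = 15.2856*z^4 + 7.4666*z^3 + 17.2792*z^2 + 3.9859*z + 0.0423
(4) = -0.89*o^3 - 3.17*o^2 + 1.44*o - 0.83
(5) = 8*u^5 + 3*u^4 - 9*u^3 + u^2 + 2*u + 3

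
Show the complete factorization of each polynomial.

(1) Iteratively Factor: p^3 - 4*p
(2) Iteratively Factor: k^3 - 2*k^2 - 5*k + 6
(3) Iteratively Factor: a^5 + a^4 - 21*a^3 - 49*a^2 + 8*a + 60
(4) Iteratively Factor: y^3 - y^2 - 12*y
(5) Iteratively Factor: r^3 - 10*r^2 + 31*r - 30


(1) = (p - 2)*(p^2 + 2*p) = (p - 2)*(p + 2)*(p)
(2) = (k - 1)*(k^2 - k - 6) = (k - 3)*(k - 1)*(k + 2)
(3) = (a + 2)*(a^4 - a^3 - 19*a^2 - 11*a + 30) = (a + 2)^2*(a^3 - 3*a^2 - 13*a + 15) = (a - 1)*(a + 2)^2*(a^2 - 2*a - 15) = (a - 5)*(a - 1)*(a + 2)^2*(a + 3)
(4) = (y)*(y^2 - y - 12) = y*(y - 4)*(y + 3)
(5) = (r - 5)*(r^2 - 5*r + 6) = (r - 5)*(r - 2)*(r - 3)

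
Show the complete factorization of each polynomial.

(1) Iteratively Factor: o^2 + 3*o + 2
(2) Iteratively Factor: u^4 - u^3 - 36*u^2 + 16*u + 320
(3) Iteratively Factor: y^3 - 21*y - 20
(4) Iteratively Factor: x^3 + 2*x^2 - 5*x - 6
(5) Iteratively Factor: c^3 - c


(1) = (o + 1)*(o + 2)
(2) = (u + 4)*(u^3 - 5*u^2 - 16*u + 80) = (u + 4)^2*(u^2 - 9*u + 20) = (u - 4)*(u + 4)^2*(u - 5)
(3) = (y - 5)*(y^2 + 5*y + 4) = (y - 5)*(y + 1)*(y + 4)
(4) = (x + 3)*(x^2 - x - 2) = (x - 2)*(x + 3)*(x + 1)
(5) = (c - 1)*(c^2 + c) = c*(c - 1)*(c + 1)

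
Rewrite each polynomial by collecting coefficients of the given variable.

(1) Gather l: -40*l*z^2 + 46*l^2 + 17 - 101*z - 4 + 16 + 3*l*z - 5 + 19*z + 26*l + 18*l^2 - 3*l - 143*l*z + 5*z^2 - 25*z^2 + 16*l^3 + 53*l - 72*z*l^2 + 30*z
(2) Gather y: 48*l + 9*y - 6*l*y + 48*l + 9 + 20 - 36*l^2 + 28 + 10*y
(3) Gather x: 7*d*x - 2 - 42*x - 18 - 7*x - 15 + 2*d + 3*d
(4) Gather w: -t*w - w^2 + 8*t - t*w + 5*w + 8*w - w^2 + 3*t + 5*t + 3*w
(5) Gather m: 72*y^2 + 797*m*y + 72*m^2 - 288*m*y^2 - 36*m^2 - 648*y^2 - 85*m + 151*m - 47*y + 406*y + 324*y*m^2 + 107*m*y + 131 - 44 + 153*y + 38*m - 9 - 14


(1) = 16*l^3 + l^2*(64 - 72*z) + l*(-40*z^2 - 140*z + 76) - 20*z^2 - 52*z + 24
(2) = -36*l^2 + 96*l + y*(19 - 6*l) + 57
(3) = 5*d + x*(7*d - 49) - 35
(4) = 16*t - 2*w^2 + w*(16 - 2*t)
(5) = m^2*(324*y + 36) + m*(-288*y^2 + 904*y + 104) - 576*y^2 + 512*y + 64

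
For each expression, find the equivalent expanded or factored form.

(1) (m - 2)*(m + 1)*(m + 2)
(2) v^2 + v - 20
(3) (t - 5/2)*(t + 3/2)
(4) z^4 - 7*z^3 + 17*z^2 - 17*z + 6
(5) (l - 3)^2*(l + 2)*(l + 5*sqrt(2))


(1) = m^3 + m^2 - 4*m - 4
(2) = (v - 4)*(v + 5)
(3) = t^2 - t - 15/4
(4) = (z - 3)*(z - 2)*(z - 1)^2
(5) = l^4 - 4*l^3 + 5*sqrt(2)*l^3 - 20*sqrt(2)*l^2 - 3*l^2 - 15*sqrt(2)*l + 18*l + 90*sqrt(2)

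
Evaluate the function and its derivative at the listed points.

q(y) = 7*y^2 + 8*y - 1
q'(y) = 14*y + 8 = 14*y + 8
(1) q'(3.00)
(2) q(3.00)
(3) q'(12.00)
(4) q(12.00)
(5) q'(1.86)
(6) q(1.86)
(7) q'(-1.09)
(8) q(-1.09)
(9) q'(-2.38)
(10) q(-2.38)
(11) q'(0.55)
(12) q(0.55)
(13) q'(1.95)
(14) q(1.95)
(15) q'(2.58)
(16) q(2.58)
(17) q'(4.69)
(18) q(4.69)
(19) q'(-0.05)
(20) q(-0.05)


(1) = 50.00
(2) = 86.00
(3) = 176.00
(4) = 1103.00
(5) = 34.04
(6) = 38.10
(7) = -7.26
(8) = -1.40
(9) = -25.32
(10) = 19.61
(11) = 15.70
(12) = 5.52
(13) = 35.30
(14) = 41.22
(15) = 44.12
(16) = 66.23
(17) = 73.66
(18) = 190.49
(19) = 7.30
(20) = -1.38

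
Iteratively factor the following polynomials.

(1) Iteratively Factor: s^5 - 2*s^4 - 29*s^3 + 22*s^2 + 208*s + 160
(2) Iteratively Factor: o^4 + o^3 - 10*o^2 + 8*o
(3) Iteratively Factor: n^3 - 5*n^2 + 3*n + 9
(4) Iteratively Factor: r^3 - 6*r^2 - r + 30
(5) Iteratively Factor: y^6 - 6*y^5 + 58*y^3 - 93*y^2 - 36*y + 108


(1) = (s + 1)*(s^4 - 3*s^3 - 26*s^2 + 48*s + 160) = (s + 1)*(s + 2)*(s^3 - 5*s^2 - 16*s + 80) = (s + 1)*(s + 2)*(s + 4)*(s^2 - 9*s + 20) = (s - 5)*(s + 1)*(s + 2)*(s + 4)*(s - 4)
(2) = (o - 1)*(o^3 + 2*o^2 - 8*o) = (o - 2)*(o - 1)*(o^2 + 4*o) = (o - 2)*(o - 1)*(o + 4)*(o)
(3) = (n - 3)*(n^2 - 2*n - 3) = (n - 3)*(n + 1)*(n - 3)
(4) = (r - 3)*(r^2 - 3*r - 10) = (r - 5)*(r - 3)*(r + 2)
(5) = (y - 3)*(y^5 - 3*y^4 - 9*y^3 + 31*y^2 - 36) = (y - 3)*(y + 1)*(y^4 - 4*y^3 - 5*y^2 + 36*y - 36) = (y - 3)*(y + 1)*(y + 3)*(y^3 - 7*y^2 + 16*y - 12) = (y - 3)^2*(y + 1)*(y + 3)*(y^2 - 4*y + 4) = (y - 3)^2*(y - 2)*(y + 1)*(y + 3)*(y - 2)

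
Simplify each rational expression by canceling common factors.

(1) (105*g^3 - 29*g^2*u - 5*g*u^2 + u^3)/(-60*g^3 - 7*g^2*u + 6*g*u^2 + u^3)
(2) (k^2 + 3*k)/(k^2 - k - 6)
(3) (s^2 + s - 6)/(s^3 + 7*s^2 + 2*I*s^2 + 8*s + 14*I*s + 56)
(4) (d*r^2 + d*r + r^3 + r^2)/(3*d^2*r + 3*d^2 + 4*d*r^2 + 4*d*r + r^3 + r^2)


(1) = (-7*g + u)/(4*g + u)
(2) = (k^2 + 3*k)/(k^2 - k - 6)
(3) = (s^2 + s - 6)/(s^3 + s^2*(7 + 2*I) + s*(8 + 14*I) + 56)
(4) = r/(3*d + r)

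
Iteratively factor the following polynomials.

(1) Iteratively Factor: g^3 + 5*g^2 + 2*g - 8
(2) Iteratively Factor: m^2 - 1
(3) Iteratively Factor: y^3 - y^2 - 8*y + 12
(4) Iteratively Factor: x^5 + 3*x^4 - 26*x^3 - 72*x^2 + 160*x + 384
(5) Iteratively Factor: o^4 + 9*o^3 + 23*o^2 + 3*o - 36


(1) = (g - 1)*(g^2 + 6*g + 8) = (g - 1)*(g + 2)*(g + 4)
(2) = (m - 1)*(m + 1)
(3) = (y - 2)*(y^2 + y - 6) = (y - 2)^2*(y + 3)
(4) = (x + 4)*(x^4 - x^3 - 22*x^2 + 16*x + 96) = (x - 3)*(x + 4)*(x^3 + 2*x^2 - 16*x - 32) = (x - 3)*(x + 2)*(x + 4)*(x^2 - 16) = (x - 3)*(x + 2)*(x + 4)^2*(x - 4)
(5) = (o + 3)*(o^3 + 6*o^2 + 5*o - 12) = (o + 3)^2*(o^2 + 3*o - 4) = (o - 1)*(o + 3)^2*(o + 4)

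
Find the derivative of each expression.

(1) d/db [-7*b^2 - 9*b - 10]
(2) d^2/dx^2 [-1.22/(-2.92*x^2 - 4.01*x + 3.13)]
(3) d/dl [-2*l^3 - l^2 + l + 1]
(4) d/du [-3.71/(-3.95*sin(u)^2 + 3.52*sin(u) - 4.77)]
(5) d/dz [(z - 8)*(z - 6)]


(1) = -14*b - 9
(2) = (-20.804416*x^2 - 28.570448*x + 1.22*(5.84*x + 4.01)*(11.68*x + 8.02) + 22.300624)/(2.92*x^2 + 4.01*x - 3.13)^3
(3) = -6*l^2 - 2*l + 1
(4) = (13.0592 - 29.309*sin(u))*cos(u)/(3.95*sin(u)^2 - 3.52*sin(u) + 4.77)^2
(5) = 2*z - 14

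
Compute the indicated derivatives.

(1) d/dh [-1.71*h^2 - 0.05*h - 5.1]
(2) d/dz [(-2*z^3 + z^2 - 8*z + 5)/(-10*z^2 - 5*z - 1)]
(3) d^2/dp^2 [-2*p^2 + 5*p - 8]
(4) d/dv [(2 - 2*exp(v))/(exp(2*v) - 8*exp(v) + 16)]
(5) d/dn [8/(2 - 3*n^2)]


(1) = -3.42*h - 0.05
(2) = (20*z^4 + 20*z^3 - 79*z^2 + 98*z + 33)/(100*z^4 + 100*z^3 + 45*z^2 + 10*z + 1)
(3) = -4
(4) = 2*(exp(v) + 2)*exp(v)/(exp(3*v) - 12*exp(2*v) + 48*exp(v) - 64)
(5) = 48*n/(3*n^2 - 2)^2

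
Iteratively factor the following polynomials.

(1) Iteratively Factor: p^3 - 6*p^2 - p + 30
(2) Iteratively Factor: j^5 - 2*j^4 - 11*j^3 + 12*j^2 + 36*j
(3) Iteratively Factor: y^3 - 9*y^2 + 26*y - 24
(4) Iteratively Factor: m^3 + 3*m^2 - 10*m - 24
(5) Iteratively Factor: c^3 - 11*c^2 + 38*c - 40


(1) = (p - 3)*(p^2 - 3*p - 10) = (p - 3)*(p + 2)*(p - 5)
(2) = (j - 3)*(j^4 + j^3 - 8*j^2 - 12*j) = (j - 3)*(j + 2)*(j^3 - j^2 - 6*j) = (j - 3)*(j + 2)^2*(j^2 - 3*j) = (j - 3)^2*(j + 2)^2*(j)
(3) = (y - 4)*(y^2 - 5*y + 6) = (y - 4)*(y - 2)*(y - 3)
(4) = (m + 2)*(m^2 + m - 12) = (m + 2)*(m + 4)*(m - 3)
(5) = (c - 5)*(c^2 - 6*c + 8) = (c - 5)*(c - 2)*(c - 4)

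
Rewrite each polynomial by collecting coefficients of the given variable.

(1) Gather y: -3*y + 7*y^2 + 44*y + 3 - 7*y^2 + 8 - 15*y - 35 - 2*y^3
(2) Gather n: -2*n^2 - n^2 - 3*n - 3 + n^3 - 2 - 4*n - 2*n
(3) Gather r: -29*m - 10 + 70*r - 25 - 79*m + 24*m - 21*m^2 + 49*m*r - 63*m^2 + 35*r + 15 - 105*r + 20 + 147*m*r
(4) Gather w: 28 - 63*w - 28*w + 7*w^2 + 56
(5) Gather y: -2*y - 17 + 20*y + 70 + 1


(1) = -2*y^3 + 26*y - 24
(2) = n^3 - 3*n^2 - 9*n - 5
(3) = -84*m^2 + 196*m*r - 84*m
(4) = 7*w^2 - 91*w + 84
(5) = 18*y + 54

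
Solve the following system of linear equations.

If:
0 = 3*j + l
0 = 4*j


Then:
j = 0
l = 0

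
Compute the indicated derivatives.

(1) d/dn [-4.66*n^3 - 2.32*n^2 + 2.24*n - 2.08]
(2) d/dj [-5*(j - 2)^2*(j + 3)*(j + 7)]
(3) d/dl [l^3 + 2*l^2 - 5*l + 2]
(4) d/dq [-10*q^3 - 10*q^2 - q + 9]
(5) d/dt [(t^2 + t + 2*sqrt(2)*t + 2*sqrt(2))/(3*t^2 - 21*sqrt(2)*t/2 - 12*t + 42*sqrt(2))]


(1) = -13.98*n^2 - 4.64*n + 2.24
(2) = -20*j^3 - 90*j^2 + 150*j + 220
(3) = 3*l^2 + 4*l - 5
(4) = -30*q^2 - 20*q - 1
(5) = (-11*sqrt(2)*t^2 - 10*t^2 + 48*sqrt(2)*t + 44*sqrt(2) + 140)/(3*(2*t^4 - 14*sqrt(2)*t^3 - 16*t^3 + 81*t^2 + 112*sqrt(2)*t^2 - 392*t - 224*sqrt(2)*t + 784))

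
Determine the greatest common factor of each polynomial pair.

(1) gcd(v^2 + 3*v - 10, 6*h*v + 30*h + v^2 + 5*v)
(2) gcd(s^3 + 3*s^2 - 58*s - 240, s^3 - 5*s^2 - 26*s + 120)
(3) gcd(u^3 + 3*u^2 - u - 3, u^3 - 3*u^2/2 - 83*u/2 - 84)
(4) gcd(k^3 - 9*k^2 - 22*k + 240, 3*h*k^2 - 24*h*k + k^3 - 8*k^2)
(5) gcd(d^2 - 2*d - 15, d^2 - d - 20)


(1) = v + 5
(2) = gcd((s - 8)*(s + 5)*(s + 6), (s - 6)*(s - 4)*(s + 5)) = s + 5
(3) = gcd((u - 1)*(u + 1)*(u + 3), (u - 8)*(u + 3)*(u + 7/2)) = u + 3
(4) = k - 8
(5) = d - 5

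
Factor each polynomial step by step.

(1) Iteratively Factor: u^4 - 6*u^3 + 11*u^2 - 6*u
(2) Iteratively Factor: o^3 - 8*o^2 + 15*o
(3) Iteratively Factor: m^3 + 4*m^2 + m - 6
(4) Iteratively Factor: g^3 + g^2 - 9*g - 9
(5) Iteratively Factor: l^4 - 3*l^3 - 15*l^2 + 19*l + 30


(1) = (u - 3)*(u^3 - 3*u^2 + 2*u) = u*(u - 3)*(u^2 - 3*u + 2) = u*(u - 3)*(u - 1)*(u - 2)
(2) = (o - 3)*(o^2 - 5*o) = (o - 5)*(o - 3)*(o)
(3) = (m + 2)*(m^2 + 2*m - 3) = (m + 2)*(m + 3)*(m - 1)
(4) = (g - 3)*(g^2 + 4*g + 3) = (g - 3)*(g + 1)*(g + 3)
(5) = (l + 1)*(l^3 - 4*l^2 - 11*l + 30) = (l - 2)*(l + 1)*(l^2 - 2*l - 15) = (l - 2)*(l + 1)*(l + 3)*(l - 5)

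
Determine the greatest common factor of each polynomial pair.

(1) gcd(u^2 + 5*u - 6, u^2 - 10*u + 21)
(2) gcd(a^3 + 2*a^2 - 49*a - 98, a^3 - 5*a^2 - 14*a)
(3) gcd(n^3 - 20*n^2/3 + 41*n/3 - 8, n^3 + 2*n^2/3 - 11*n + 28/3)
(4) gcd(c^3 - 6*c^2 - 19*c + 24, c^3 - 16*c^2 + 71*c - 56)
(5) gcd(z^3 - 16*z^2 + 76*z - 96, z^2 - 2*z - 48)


(1) = 1
(2) = gcd((a - 7)*(a + 2)*(a + 7), a*(a - 7)*(a + 2)) = a^2 - 5*a - 14
(3) = gcd((n - 3)*(n - 8/3)*(n - 1), (n - 7/3)*(n - 1)*(n + 4)) = n - 1
(4) = c^2 - 9*c + 8
(5) = z - 8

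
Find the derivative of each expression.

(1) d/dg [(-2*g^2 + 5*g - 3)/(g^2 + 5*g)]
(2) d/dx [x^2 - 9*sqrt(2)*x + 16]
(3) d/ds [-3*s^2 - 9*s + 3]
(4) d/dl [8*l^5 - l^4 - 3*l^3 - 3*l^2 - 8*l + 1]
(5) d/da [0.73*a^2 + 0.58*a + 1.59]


(1) = 3*(-5*g^2 + 2*g + 5)/(g^2*(g^2 + 10*g + 25))
(2) = 2*x - 9*sqrt(2)
(3) = -6*s - 9
(4) = 40*l^4 - 4*l^3 - 9*l^2 - 6*l - 8
(5) = 1.46*a + 0.58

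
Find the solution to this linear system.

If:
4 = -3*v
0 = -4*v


Then:
No Solution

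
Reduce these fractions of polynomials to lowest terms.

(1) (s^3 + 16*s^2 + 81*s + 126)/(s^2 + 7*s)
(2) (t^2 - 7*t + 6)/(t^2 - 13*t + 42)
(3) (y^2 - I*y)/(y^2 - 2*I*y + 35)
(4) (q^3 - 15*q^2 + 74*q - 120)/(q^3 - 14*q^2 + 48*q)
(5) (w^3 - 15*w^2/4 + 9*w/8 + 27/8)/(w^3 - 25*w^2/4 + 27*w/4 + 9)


(1) = (s^2 + 9*s + 18)/s
(2) = (t - 1)/(t - 7)
(3) = (y^2 - I*y)/(y^2 - 2*I*y + 35)
(4) = (q^2 - 9*q + 20)/(q^2 - 8*q)
(5) = (2*w - 3)/(2*w - 8)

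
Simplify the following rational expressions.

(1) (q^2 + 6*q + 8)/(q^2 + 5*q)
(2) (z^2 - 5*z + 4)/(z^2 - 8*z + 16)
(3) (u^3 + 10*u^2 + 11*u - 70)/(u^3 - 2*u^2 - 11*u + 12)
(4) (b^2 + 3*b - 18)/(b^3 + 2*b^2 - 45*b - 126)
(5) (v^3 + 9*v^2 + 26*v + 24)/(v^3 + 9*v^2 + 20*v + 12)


(1) = (q^2 + 6*q + 8)/(q^2 + 5*q)
(2) = (z - 1)/(z - 4)
(3) = (u^3 + 10*u^2 + 11*u - 70)/(u^3 - 2*u^2 - 11*u + 12)
(4) = (b - 3)/(b^2 - 4*b - 21)
(5) = (v^2 + 7*v + 12)/(v^2 + 7*v + 6)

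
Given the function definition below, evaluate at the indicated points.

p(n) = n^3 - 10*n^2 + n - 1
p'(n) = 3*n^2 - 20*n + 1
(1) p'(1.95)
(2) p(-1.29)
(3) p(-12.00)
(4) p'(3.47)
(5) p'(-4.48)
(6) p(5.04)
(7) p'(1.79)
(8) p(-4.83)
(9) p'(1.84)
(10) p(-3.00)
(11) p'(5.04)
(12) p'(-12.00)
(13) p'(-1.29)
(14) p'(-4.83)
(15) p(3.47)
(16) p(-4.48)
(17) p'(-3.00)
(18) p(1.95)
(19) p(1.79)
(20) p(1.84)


(1) = -26.59
(2) = -21.08
(3) = -3181.00
(4) = -32.28
(5) = 150.81
(6) = -121.95
(7) = -25.19
(8) = -351.80
(9) = -25.64
(10) = -121.00
(11) = -23.60
(12) = 673.00
(13) = 31.79
(14) = 167.59
(15) = -76.16
(16) = -296.10
(17) = 88.00
(18) = -29.66
(19) = -25.52
(20) = -26.79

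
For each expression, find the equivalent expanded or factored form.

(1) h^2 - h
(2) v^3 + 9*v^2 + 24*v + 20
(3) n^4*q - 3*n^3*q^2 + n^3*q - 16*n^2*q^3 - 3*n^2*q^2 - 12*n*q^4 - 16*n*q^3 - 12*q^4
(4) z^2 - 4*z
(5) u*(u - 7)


(1) = h*(h - 1)
(2) = (v + 2)^2*(v + 5)
(3) = (n - 6*q)*(n + q)*(n + 2*q)*(n*q + q)
(4) = z*(z - 4)
(5) = u^2 - 7*u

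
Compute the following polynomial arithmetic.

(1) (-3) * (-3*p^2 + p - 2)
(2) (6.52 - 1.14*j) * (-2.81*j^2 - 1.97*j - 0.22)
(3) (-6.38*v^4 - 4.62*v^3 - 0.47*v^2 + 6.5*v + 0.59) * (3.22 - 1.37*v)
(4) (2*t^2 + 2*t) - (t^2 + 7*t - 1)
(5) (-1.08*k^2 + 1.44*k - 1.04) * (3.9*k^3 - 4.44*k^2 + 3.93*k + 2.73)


(1) = 9*p^2 - 3*p + 6
(2) = 3.2034*j^3 - 16.0754*j^2 - 12.5936*j - 1.4344
(3) = 8.7406*v^5 - 14.2142*v^4 - 14.2325*v^3 - 10.4184*v^2 + 20.1217*v + 1.8998
(4) = t^2 - 5*t + 1
(5) = -4.212*k^5 + 10.4112*k^4 - 14.694*k^3 + 7.3284*k^2 - 0.156*k - 2.8392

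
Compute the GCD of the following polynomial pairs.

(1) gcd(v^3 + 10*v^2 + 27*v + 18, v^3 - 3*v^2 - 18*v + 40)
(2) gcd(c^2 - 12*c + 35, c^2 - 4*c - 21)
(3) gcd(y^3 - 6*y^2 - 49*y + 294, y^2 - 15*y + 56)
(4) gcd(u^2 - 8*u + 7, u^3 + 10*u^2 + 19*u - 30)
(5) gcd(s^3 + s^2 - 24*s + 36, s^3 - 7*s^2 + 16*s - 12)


(1) = 1
(2) = gcd((c - 7)*(c - 5), (c - 7)*(c + 3)) = c - 7
(3) = y - 7
(4) = gcd((u - 7)*(u - 1), (u - 1)*(u + 5)*(u + 6)) = u - 1
(5) = s^2 - 5*s + 6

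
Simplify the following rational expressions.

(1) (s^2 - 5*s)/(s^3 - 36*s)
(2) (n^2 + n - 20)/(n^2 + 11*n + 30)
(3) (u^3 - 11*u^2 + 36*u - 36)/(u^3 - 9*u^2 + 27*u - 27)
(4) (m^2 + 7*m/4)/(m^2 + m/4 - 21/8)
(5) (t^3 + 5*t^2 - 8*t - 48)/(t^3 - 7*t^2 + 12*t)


(1) = (s - 5)/(s^2 - 36)
(2) = (n - 4)/(n + 6)
(3) = (u^2 - 8*u + 12)/(u^2 - 6*u + 9)
(4) = 2*m/(2*m - 3)
(5) = (t^2 + 8*t + 16)/(t^2 - 4*t)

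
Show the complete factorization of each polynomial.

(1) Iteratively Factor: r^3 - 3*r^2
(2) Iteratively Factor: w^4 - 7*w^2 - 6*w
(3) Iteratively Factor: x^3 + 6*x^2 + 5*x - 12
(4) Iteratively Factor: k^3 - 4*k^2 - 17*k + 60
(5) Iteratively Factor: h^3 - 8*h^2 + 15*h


(1) = (r)*(r^2 - 3*r) = r^2*(r - 3)
(2) = (w + 1)*(w^3 - w^2 - 6*w) = (w + 1)*(w + 2)*(w^2 - 3*w) = (w - 3)*(w + 1)*(w + 2)*(w)
(3) = (x - 1)*(x^2 + 7*x + 12) = (x - 1)*(x + 4)*(x + 3)
(4) = (k - 5)*(k^2 + k - 12) = (k - 5)*(k - 3)*(k + 4)
(5) = (h)*(h^2 - 8*h + 15) = h*(h - 3)*(h - 5)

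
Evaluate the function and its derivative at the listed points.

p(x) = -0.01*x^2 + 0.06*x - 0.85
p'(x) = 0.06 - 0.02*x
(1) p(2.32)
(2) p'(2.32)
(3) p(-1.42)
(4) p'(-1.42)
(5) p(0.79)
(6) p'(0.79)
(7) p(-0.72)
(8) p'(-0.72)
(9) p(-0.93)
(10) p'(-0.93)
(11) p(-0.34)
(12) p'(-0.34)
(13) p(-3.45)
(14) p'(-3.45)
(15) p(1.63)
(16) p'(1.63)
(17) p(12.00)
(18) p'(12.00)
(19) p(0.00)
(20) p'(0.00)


(1) = -0.76
(2) = 0.01
(3) = -0.96
(4) = 0.09
(5) = -0.81
(6) = 0.04
(7) = -0.90
(8) = 0.07
(9) = -0.91
(10) = 0.08
(11) = -0.87
(12) = 0.07
(13) = -1.18
(14) = 0.13
(15) = -0.78
(16) = 0.03
(17) = -1.57
(18) = -0.18
(19) = -0.85
(20) = 0.06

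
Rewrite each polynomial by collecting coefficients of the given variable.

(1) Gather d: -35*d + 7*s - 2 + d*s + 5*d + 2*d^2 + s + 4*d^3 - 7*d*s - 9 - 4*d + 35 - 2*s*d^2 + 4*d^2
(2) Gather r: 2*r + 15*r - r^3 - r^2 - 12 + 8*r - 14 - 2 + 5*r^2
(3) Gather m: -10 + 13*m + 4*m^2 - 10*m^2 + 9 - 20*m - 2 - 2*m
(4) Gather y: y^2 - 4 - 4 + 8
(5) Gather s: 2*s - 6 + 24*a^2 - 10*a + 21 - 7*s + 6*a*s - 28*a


(1) = 4*d^3 + d^2*(6 - 2*s) + d*(-6*s - 34) + 8*s + 24
(2) = -r^3 + 4*r^2 + 25*r - 28
(3) = -6*m^2 - 9*m - 3
(4) = y^2
(5) = 24*a^2 - 38*a + s*(6*a - 5) + 15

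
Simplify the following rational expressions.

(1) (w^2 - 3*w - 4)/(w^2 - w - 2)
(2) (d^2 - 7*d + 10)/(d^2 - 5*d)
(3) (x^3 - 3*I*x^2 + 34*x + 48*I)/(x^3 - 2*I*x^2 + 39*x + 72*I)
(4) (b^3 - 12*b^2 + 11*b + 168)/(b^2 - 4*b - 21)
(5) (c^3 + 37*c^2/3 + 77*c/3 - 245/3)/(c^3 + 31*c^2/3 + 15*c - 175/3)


(1) = (w - 4)/(w - 2)
(2) = (d - 2)/d
(3) = (x + 2*I)/(x + 3*I)
(4) = b - 8
(5) = (c + 7)/(c + 5)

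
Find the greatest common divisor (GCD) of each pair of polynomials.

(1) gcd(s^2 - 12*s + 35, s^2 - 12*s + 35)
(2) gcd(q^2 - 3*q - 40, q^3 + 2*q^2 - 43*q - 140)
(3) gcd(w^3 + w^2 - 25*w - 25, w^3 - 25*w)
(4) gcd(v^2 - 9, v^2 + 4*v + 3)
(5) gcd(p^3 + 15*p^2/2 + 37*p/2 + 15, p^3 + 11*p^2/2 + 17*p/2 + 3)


(1) = gcd((s - 7)*(s - 5), (s - 7)*(s - 5)) = s^2 - 12*s + 35
(2) = gcd((q - 8)*(q + 5), (q - 7)*(q + 4)*(q + 5)) = q + 5
(3) = gcd((w - 5)*(w + 1)*(w + 5), w*(w - 5)*(w + 5)) = w^2 - 25
(4) = v + 3
(5) = gcd((p + 2)*(p + 5/2)*(p + 3), (p + 1/2)*(p + 2)*(p + 3)) = p^2 + 5*p + 6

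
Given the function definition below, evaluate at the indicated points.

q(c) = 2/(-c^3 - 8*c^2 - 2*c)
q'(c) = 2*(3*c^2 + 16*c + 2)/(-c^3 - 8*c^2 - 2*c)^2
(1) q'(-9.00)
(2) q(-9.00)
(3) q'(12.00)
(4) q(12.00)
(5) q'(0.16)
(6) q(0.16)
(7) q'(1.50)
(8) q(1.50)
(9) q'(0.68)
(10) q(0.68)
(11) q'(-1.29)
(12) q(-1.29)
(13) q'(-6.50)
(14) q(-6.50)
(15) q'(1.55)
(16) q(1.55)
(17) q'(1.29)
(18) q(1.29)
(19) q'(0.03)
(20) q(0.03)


(1) = 0.02
(2) = 0.02
(3) = 0.00
(4) = -0.00
(5) = 33.15
(6) = -3.78
(7) = 0.11
(8) = -0.08
(9) = 0.99
(10) = -0.37
(11) = -0.37
(12) = -0.23
(13) = 0.02
(14) = -0.04
(15) = 0.10
(16) = -0.08
(17) = 0.17
(18) = -0.11
(19) = 1098.67
(20) = -29.75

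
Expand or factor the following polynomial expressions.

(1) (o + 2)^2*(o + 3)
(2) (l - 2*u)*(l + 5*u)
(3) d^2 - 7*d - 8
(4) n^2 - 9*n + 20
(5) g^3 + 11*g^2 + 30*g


(1) = o^3 + 7*o^2 + 16*o + 12
(2) = l^2 + 3*l*u - 10*u^2
(3) = (d - 8)*(d + 1)
(4) = (n - 5)*(n - 4)
(5) = g*(g + 5)*(g + 6)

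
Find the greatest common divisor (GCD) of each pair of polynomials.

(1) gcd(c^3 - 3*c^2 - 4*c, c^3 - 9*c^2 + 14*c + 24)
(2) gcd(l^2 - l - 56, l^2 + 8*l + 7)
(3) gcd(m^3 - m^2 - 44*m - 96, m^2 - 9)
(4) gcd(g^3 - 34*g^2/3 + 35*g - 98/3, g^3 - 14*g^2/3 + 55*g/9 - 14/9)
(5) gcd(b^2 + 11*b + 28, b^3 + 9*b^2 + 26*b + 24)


(1) = gcd(c*(c - 4)*(c + 1), (c - 6)*(c - 4)*(c + 1)) = c^2 - 3*c - 4
(2) = l + 7
(3) = gcd((m - 8)*(m + 3)*(m + 4), (m - 3)*(m + 3)) = m + 3
(4) = g^2 - 13*g/3 + 14/3
(5) = gcd((b + 4)*(b + 7), (b + 2)*(b + 3)*(b + 4)) = b + 4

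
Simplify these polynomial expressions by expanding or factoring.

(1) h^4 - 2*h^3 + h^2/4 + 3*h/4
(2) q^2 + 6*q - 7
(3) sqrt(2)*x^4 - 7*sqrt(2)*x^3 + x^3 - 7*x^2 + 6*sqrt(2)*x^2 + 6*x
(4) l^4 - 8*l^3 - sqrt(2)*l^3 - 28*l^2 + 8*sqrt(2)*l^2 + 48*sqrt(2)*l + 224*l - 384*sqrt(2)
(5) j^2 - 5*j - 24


(1) = h*(h - 3/2)*(h - 1)*(h + 1/2)
(2) = (q - 1)*(q + 7)
(3) = x*(x - 6)*(x - 1)*(sqrt(2)*x + 1)
(4) = (l - 8)*(l - 3*sqrt(2))*(l - 2*sqrt(2))*(l + 4*sqrt(2))
(5) = (j - 8)*(j + 3)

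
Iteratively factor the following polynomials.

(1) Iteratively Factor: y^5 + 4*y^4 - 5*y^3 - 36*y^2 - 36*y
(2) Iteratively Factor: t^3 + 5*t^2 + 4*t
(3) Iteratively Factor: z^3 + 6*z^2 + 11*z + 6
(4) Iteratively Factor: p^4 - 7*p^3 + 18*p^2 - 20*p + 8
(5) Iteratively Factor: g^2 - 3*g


(1) = (y + 3)*(y^4 + y^3 - 8*y^2 - 12*y) = (y + 2)*(y + 3)*(y^3 - y^2 - 6*y) = y*(y + 2)*(y + 3)*(y^2 - y - 6) = y*(y + 2)^2*(y + 3)*(y - 3)
(2) = (t + 4)*(t^2 + t) = t*(t + 4)*(t + 1)
(3) = (z + 1)*(z^2 + 5*z + 6) = (z + 1)*(z + 3)*(z + 2)
(4) = (p - 2)*(p^3 - 5*p^2 + 8*p - 4) = (p - 2)^2*(p^2 - 3*p + 2) = (p - 2)^2*(p - 1)*(p - 2)
(5) = (g - 3)*(g)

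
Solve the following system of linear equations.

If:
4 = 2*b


Then:
b = 2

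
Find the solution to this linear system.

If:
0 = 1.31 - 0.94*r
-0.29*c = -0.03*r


Then:
c = 0.14
r = 1.39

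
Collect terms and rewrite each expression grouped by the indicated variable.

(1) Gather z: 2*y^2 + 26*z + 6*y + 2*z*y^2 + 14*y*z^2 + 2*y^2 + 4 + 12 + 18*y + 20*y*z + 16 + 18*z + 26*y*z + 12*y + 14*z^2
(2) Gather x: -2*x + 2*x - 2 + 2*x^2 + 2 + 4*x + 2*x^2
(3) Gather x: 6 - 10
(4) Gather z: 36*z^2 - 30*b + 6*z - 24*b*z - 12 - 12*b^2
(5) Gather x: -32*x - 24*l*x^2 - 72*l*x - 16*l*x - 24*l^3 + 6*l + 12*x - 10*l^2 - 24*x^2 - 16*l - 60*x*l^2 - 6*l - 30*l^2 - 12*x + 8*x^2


(1) = 4*y^2 + 36*y + z^2*(14*y + 14) + z*(2*y^2 + 46*y + 44) + 32
(2) = 4*x^2 + 4*x
(3) = -4
(4) = -12*b^2 - 30*b + 36*z^2 + z*(6 - 24*b) - 12
(5) = -24*l^3 - 40*l^2 - 16*l + x^2*(-24*l - 16) + x*(-60*l^2 - 88*l - 32)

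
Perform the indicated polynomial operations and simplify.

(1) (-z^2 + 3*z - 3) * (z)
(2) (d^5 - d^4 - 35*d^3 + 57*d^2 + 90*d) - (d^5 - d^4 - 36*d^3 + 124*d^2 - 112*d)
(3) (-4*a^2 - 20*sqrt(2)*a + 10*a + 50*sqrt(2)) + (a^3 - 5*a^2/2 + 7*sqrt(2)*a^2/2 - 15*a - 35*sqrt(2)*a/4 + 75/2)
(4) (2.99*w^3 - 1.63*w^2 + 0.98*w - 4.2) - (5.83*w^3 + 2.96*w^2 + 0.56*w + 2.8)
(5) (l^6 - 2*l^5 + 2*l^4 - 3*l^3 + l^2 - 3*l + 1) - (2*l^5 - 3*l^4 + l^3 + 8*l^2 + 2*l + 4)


(1) = -z^3 + 3*z^2 - 3*z
(2) = d^3 - 67*d^2 + 202*d
(3) = a^3 - 13*a^2/2 + 7*sqrt(2)*a^2/2 - 115*sqrt(2)*a/4 - 5*a + 75/2 + 50*sqrt(2)
(4) = -2.84*w^3 - 4.59*w^2 + 0.42*w - 7.0
(5) = l^6 - 4*l^5 + 5*l^4 - 4*l^3 - 7*l^2 - 5*l - 3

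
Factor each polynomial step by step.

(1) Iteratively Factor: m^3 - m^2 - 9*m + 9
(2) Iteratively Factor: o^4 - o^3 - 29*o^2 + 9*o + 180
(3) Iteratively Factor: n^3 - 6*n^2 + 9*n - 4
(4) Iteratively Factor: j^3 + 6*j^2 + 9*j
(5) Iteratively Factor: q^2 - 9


(1) = (m - 1)*(m^2 - 9) = (m - 3)*(m - 1)*(m + 3)
(2) = (o + 3)*(o^3 - 4*o^2 - 17*o + 60) = (o - 3)*(o + 3)*(o^2 - o - 20) = (o - 5)*(o - 3)*(o + 3)*(o + 4)
(3) = (n - 4)*(n^2 - 2*n + 1) = (n - 4)*(n - 1)*(n - 1)
(4) = (j + 3)*(j^2 + 3*j) = j*(j + 3)*(j + 3)
(5) = (q + 3)*(q - 3)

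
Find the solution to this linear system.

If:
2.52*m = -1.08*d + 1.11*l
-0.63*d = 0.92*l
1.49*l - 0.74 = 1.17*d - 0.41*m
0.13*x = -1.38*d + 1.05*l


Then:
d = -0.30
l = 0.20
m = 0.22
x = 4.80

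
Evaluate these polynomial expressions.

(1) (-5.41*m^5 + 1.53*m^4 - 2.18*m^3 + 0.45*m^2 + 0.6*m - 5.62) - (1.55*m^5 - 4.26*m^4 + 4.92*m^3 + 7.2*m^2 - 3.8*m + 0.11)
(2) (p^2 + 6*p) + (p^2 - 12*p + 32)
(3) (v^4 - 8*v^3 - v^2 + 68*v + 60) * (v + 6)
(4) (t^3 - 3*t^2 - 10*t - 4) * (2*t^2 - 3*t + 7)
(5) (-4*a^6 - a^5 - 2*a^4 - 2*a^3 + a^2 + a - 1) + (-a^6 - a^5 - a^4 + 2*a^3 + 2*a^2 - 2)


(1) = -6.96*m^5 + 5.79*m^4 - 7.1*m^3 - 6.75*m^2 + 4.4*m - 5.73
(2) = 2*p^2 - 6*p + 32
(3) = v^5 - 2*v^4 - 49*v^3 + 62*v^2 + 468*v + 360
(4) = 2*t^5 - 9*t^4 - 4*t^3 + t^2 - 58*t - 28
(5) = -5*a^6 - 2*a^5 - 3*a^4 + 3*a^2 + a - 3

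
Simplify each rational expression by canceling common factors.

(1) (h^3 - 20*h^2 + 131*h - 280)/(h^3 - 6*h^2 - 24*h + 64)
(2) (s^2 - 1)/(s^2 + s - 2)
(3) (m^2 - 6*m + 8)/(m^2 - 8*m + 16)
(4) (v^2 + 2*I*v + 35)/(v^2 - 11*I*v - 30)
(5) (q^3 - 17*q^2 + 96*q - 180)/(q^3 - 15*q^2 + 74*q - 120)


(1) = (h^2 - 12*h + 35)/(h^2 + 2*h - 8)
(2) = (s + 1)/(s + 2)
(3) = (m - 2)/(m - 4)
(4) = (v + 7*I)/(v - 6*I)
(5) = (q - 6)/(q - 4)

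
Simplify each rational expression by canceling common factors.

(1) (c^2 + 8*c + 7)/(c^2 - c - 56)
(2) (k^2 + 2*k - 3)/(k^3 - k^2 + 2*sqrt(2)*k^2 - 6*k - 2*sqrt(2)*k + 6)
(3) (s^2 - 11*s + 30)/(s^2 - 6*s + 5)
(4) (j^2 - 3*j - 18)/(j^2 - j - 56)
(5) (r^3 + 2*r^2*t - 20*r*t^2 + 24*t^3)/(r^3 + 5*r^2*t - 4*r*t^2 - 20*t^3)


(1) = (c + 1)/(c - 8)
(2) = (k + 3)/(k^2 + 2*sqrt(2)*k - 6)
(3) = (s - 6)/(s - 1)
(4) = (j^2 - 3*j - 18)/(j^2 - j - 56)
(5) = (r^2 + 4*r*t - 12*t^2)/(r^2 + 7*r*t + 10*t^2)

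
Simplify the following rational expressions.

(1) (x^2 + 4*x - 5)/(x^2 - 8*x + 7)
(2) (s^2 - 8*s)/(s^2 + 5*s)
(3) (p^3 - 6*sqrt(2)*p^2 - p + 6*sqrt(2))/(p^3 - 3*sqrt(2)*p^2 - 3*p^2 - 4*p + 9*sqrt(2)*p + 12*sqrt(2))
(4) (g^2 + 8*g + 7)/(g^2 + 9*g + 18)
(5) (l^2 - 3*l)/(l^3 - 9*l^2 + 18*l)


(1) = (x + 5)/(x - 7)
(2) = (s - 8)/(s + 5)
(3) = (p^2 + p*(-6*sqrt(2) - 1) + 6*sqrt(2))/(p^2 + p*(-3*sqrt(2) - 4) + 12*sqrt(2))
(4) = (g^2 + 8*g + 7)/(g^2 + 9*g + 18)
(5) = 1/(l - 6)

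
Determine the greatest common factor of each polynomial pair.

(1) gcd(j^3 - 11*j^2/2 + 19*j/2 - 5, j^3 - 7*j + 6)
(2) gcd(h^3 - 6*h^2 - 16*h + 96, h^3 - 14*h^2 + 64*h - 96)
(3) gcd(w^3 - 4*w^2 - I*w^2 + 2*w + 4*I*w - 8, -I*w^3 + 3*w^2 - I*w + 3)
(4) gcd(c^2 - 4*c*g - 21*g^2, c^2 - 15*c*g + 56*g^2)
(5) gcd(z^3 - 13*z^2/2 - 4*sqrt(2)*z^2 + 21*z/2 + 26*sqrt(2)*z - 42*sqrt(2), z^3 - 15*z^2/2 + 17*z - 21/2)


(1) = gcd((j - 5/2)*(j - 2)*(j - 1), (j - 2)*(j - 1)*(j + 3)) = j^2 - 3*j + 2
(2) = gcd((h - 6)*(h - 4)*(h + 4), (h - 6)*(h - 4)^2) = h^2 - 10*h + 24
(3) = w + I
(4) = gcd((c - 7*g)*(c + 3*g), (c - 8*g)*(c - 7*g)) = c - 7*g
(5) = z^2 - 13*z/2 + 21/2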